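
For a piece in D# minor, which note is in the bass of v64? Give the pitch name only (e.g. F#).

E#

v in D# minor has root A#; the chord is A#-C#-E#.
The figure 64 means second inversion — the fifth is in the bass.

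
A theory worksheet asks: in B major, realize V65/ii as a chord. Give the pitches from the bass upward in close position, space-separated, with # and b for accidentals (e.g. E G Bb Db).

The slash means an applied dominant: we want the dominant of ii. In B major, ii is C# minor, and its dominant is built on G#.
Building a dominant seventh chord on G# gives G#-B#-D#-F#.
The figured bass 65 indicates first inversion, placing the third (B#) in the bass: B#-D#-F#-G#.

B# D# F# G#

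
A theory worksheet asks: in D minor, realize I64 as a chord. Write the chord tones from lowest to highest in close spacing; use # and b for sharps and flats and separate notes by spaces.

A D F#

Scale degree 1 in D minor is D; here the chord built on it is altered to a major triad. I64 is the major tonic (Picardy third), borrowed from the parallel major.
So the chord is D-F#-A.
The figured bass 64 indicates second inversion, placing the fifth (A) in the bass: A-D-F#.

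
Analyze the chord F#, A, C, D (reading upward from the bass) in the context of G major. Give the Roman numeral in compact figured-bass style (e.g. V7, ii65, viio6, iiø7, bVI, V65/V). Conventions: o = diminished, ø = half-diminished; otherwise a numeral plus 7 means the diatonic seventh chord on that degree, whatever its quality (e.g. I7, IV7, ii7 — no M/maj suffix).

V65

Stacked in thirds the chord is D-F#-A-C: a dominant seventh chord on D.
In G major, D is the dominant; the diatonic dominant seventh chord there is V7.
With F# in the bass the chord is in first inversion, so the figured bass is 65.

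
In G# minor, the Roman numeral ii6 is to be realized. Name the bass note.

C#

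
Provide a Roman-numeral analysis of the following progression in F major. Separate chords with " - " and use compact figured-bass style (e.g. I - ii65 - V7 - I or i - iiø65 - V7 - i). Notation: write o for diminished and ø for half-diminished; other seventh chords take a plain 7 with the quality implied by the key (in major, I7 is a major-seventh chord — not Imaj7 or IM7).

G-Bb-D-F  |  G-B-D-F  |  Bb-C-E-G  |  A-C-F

G-Bb-D-F: minor seventh chord on G = scale degree 2 → ii7.
G-B-D-F: a dominant seventh chord on G, the applied dominant of V → V7/V.
Bb-C-E-G: root C is the dominant; dominant seventh chord there is V42.
A-C-F has root F, degree 1 in F major, so I6.

ii7 - V7/V - V42 - I6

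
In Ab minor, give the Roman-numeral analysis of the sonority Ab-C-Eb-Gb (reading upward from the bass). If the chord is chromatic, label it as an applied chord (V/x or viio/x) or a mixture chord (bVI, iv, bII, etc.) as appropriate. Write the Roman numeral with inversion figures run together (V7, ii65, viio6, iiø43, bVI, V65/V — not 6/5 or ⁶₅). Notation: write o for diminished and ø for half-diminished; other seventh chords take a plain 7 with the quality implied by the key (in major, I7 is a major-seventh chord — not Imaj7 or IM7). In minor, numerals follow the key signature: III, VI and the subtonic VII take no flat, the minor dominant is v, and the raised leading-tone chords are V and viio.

V7/iv

The pitches Ab-C-Eb-Gb form a dominant seventh chord rooted on Ab.
Ab is not a diatonic chord root with this quality in Ab minor, but it lies a perfect fifth above Db (iv), so the chord functions as an applied dominant of iv.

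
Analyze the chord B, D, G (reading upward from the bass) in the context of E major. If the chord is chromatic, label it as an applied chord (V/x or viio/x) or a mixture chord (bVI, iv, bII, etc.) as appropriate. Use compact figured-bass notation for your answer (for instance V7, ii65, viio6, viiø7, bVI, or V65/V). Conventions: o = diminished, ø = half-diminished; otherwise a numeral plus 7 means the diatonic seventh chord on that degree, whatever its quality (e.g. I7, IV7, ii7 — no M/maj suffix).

bIII6

Stacked in thirds the chord is G-B-D: a major triad on G.
G is the lowered third degree of E major (diatonic 3 would be G#). This is a major triad on the lowered third degree, borrowed from the parallel minor.
With B in the bass the chord is in first inversion, so the figured bass is 6.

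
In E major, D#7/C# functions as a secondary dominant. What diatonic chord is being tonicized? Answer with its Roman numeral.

iii

The chord is a dominant seventh chord on D#.
A dominant resolves down a perfect fifth: D# → G#. In E major, G# is scale degree 3, i.e. iii.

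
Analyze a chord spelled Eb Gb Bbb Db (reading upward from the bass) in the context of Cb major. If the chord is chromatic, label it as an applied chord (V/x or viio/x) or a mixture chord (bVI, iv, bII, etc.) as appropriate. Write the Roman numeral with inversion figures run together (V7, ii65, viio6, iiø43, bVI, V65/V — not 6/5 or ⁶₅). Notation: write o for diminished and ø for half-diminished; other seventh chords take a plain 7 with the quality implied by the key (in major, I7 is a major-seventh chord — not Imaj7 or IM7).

The pitches Eb-Gb-Bbb-Db form a half-diminished seventh chord rooted on Eb.
Eb sits a half step below Fb (IV in Cb major); a diminished chord there is the applied leading-tone chord of IV.

viiø7/IV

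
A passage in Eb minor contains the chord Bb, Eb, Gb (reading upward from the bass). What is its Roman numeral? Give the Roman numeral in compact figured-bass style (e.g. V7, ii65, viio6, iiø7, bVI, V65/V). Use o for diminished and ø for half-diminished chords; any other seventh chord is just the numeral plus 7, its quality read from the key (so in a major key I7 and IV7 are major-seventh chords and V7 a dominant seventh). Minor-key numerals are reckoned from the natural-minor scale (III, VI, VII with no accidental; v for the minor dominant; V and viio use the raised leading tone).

i64

The pitches Eb-Gb-Bb form a minor triad rooted on Eb.
In Eb minor, Eb is the tonic; the diatonic minor triad there is i.
With Bb in the bass the chord is in second inversion, so the figured bass is 64.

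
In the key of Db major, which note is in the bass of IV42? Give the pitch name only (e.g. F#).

F

IV in Db major has root Gb; the chord is Gb-Bb-Db-F.
The figure 42 means third inversion — the seventh is in the bass.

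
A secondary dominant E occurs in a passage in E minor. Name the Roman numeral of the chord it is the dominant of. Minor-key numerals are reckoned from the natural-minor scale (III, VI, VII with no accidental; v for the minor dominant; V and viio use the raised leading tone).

iv

The chord is a major triad on E.
A dominant resolves down a perfect fifth: E → A. In E minor, A is scale degree 4, i.e. iv.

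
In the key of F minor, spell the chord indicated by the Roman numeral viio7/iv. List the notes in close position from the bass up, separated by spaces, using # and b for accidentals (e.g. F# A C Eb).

The slash marks an applied leading-tone chord: viio of iv. In F minor, iv is Bb, so the leading tone to it is A, a half step below.
Building a fully diminished seventh chord on A gives A-C-Eb-Gb.

A C Eb Gb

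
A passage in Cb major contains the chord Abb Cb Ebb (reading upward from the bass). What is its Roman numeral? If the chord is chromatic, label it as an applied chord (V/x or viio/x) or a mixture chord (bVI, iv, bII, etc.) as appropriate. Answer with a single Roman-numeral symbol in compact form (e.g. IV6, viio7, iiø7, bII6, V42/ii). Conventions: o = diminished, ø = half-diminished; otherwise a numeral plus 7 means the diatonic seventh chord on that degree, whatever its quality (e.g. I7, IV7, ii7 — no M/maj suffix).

Stacked in thirds the chord is Abb-Cb-Ebb: a major triad on Abb.
Abb is the lowered sixth degree of Cb major (diatonic 6 would be Ab). This is a major triad on the lowered sixth degree, borrowed from the parallel minor.

bVI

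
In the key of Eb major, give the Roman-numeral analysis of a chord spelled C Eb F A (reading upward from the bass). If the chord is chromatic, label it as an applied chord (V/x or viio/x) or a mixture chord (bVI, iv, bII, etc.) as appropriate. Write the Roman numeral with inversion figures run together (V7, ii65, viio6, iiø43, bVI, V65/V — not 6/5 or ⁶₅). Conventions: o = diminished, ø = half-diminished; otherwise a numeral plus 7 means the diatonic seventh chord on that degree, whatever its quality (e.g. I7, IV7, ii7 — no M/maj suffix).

V43/V

Stacked in thirds the chord is F-A-C-Eb: a dominant seventh chord on F.
F is not a diatonic chord root with this quality in Eb major, but it lies a perfect fifth above Bb (V), so the chord functions as an applied dominant of V.
With C in the bass the chord is in second inversion, so the figured bass is 43.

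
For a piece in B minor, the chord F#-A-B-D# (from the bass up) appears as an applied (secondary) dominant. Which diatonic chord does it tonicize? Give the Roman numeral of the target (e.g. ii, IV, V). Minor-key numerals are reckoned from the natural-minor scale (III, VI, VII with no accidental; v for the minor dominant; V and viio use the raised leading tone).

iv

The chord is a dominant seventh chord on B.
A dominant resolves down a perfect fifth: B → E. In B minor, E is scale degree 4, i.e. iv.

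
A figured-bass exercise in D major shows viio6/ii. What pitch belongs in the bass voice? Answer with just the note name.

F#

The applied chord viio6/ii is rooted on D#: D#-F#-A.
The figure 6 means first inversion — the third is in the bass.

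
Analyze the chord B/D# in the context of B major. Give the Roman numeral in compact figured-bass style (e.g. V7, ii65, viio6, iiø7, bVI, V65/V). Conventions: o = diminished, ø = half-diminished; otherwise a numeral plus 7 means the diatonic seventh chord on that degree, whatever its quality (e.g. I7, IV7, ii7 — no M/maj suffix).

Stacked in thirds the chord is B-D#-F#: a major triad on B.
B is scale degree 1 in B major, and a major triad on that degree is written I.
With D# in the bass the chord is in first inversion, so the figured bass is 6.

I6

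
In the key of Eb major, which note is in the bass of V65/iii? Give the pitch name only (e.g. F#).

The applied chord V65/iii is rooted on D: D-F#-A-C.
The figure 65 means first inversion — the third is in the bass.

F#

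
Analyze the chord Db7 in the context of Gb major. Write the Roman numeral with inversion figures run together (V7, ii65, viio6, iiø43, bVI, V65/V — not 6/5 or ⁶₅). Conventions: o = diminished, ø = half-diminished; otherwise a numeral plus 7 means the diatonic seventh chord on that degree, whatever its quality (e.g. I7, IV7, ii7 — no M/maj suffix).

V7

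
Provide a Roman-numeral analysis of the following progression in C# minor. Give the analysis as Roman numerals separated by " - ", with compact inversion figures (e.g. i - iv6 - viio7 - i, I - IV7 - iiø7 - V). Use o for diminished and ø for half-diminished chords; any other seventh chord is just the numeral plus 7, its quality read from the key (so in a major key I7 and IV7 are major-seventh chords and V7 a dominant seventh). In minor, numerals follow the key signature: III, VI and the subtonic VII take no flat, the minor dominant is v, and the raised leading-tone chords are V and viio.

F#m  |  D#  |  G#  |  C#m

F#m: root F# is the subdominant; minor triad there is iv.
D#: chromatic; D# is V of V, so V/V.
G# has root G#, degree 5 in C# minor, so V.
C#m has root C#, degree 1 in C# minor, so i.

iv - V/V - V - i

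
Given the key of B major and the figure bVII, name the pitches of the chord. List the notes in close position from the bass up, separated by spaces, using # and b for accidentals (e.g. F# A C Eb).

bVII is a major triad on the lowered seventh degree (the subtonic), borrowed from the parallel minor. In B major that root is A.
So the chord is A-C#-E.

A C# E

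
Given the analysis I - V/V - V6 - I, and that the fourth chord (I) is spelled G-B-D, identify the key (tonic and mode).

I is given as G-B-D — a major triad with root G.
If G is scale degree 1 and the mode makes that degree carry a major triad, the tonic is G and the mode is major.

G major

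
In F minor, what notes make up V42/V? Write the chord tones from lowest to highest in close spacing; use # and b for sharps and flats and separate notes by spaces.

F G B D

V42/V is a secondary dominant — the dominant seventh of V. V in F minor is C, so the applied chord's root is G, a perfect fifth above.
Building a dominant seventh chord on G gives G-B-D-F.
The figured bass 42 indicates third inversion, placing the seventh (F) in the bass: F-G-B-D.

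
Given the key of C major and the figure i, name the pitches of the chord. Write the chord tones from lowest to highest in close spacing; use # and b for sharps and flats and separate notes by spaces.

i is the minor tonic, borrowed from the parallel minor. In C major that root is C.
So the chord is C-Eb-G, a minor triad.

C Eb G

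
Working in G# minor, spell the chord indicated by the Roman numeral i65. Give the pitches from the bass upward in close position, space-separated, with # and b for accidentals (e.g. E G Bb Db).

In G# minor, the tonic is G#, and the diatonic chord built there is a minor seventh chord.
That chord is spelled G#-B-D#-F#.
The figured bass 65 indicates first inversion, placing the third (B) in the bass: B-D#-F#-G#.

B D# F# G#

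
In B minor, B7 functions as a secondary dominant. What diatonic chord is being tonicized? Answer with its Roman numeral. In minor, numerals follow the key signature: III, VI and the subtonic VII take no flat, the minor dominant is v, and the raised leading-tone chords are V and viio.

iv

The chord is a dominant seventh chord on B.
A dominant resolves down a perfect fifth: B → E. In B minor, E is scale degree 4, i.e. iv.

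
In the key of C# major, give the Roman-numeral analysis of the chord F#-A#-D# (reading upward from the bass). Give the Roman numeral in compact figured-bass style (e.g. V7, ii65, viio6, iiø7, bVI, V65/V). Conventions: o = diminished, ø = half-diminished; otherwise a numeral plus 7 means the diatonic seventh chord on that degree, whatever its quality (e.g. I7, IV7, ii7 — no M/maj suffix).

The pitches D#-F#-A# form a minor triad rooted on D#.
D# is scale degree 2 in C# major, and a minor triad on that degree is written ii.
With F# in the bass the chord is in first inversion, so the figured bass is 6.

ii6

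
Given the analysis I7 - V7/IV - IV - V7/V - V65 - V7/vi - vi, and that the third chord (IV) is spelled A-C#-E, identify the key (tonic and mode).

The chord A is a major triad rooted on A; its label is IV.
Counting down 3 scale steps from A places the tonic on E; a major triad on degree 4 is diatonic only in major.

E major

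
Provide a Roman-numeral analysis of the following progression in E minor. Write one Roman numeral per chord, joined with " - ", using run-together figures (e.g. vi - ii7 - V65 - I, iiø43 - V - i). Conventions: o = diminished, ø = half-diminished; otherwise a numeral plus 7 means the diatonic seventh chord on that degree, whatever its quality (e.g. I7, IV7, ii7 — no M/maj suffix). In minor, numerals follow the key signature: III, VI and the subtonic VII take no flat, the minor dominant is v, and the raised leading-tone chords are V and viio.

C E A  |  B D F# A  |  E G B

iv6 - v7 - i

C-E-A: minor triad on A = scale degree 4 → iv6.
B-D-F#-A: root B is the dominant; minor seventh chord there is v7.
E-G-B has root E, degree 1 in E minor, so i.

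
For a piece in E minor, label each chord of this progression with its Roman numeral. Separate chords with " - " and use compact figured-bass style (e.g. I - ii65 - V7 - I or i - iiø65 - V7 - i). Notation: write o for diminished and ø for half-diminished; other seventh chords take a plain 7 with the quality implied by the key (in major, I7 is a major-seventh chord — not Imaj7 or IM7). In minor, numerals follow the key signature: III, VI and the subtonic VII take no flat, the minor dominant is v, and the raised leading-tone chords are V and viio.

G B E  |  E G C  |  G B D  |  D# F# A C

i6 - VI6 - III - viio7

G-B-E has root E, degree 1 in E minor, so i6.
E-G-C has root C, degree 6 in E minor, so VI6.
G-B-D has root G, degree 3 in E minor, so III.
D#-F#-A-C: root D# is the leading tone; fully diminished seventh chord there is viio7.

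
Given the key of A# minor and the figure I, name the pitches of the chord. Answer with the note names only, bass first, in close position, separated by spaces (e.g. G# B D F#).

A# C## E#

Scale degree 1 in A# minor is A#; here the chord built on it is altered to a major triad. I is the major tonic (Picardy third), borrowed from the parallel major.
So the chord is A#-C##-E#, a major triad.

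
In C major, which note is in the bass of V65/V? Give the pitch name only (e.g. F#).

F#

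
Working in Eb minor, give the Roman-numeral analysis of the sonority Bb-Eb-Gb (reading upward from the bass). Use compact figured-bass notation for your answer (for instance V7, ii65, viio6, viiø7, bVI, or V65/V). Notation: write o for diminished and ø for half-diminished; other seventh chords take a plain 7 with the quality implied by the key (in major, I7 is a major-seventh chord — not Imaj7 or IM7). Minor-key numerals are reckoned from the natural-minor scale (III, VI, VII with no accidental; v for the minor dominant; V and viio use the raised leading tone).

i64

Stacked in thirds the chord is Eb-Gb-Bb: a minor triad on Eb.
Eb is scale degree 1 in Eb minor, and a minor triad on that degree is written i.
With Bb in the bass the chord is in second inversion, so the figured bass is 64.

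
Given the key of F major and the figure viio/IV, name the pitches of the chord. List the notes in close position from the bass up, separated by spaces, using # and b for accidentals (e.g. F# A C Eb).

viio/IV is a secondary leading-tone chord. The target IV is Bb in F major; the applied chord is rooted a semitone below, on A.
Building a diminished triad on A gives A-C-Eb.

A C Eb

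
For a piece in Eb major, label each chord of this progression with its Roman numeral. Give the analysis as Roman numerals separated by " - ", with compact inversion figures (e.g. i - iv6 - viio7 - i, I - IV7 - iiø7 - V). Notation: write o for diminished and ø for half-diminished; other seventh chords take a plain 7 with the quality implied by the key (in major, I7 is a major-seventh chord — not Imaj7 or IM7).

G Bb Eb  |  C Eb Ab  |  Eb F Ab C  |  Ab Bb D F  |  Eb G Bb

G-Bb-Eb has root Eb, degree 1 in Eb major, so I6.
C-Eb-Ab: root Ab is the subdominant; major triad there is IV6.
Eb-F-Ab-C: root F is the supertonic; minor seventh chord there is ii42.
Ab-Bb-D-F: root Bb is the dominant; dominant seventh chord there is V42.
Eb-G-Bb: major triad on Eb = scale degree 1 → I.

I6 - IV6 - ii42 - V42 - I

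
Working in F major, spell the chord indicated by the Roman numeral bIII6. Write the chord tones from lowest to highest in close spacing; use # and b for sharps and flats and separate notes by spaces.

C Eb Ab

bIII6 is a major triad on the lowered third degree, borrowed from the parallel minor. In F major that root is Ab.
So the chord is Ab-C-Eb.
With the 6 figure the chord is in first inversion; from the bass C upward in close position it reads C-Eb-Ab.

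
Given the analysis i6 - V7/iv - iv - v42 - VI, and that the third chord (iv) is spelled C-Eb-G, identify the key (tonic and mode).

G minor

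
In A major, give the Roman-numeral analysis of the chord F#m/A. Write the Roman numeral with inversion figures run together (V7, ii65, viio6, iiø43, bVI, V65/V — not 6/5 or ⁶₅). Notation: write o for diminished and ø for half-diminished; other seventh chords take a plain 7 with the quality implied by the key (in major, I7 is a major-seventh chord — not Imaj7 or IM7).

vi6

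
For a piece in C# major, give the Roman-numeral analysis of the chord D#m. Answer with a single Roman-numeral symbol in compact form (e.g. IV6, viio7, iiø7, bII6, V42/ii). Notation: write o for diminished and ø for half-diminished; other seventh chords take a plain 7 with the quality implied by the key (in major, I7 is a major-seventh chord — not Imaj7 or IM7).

Stacked in thirds the chord is D#-F#-A#: a minor triad on D#.
In C# major, D# is the supertonic; the diatonic minor triad there is ii.

ii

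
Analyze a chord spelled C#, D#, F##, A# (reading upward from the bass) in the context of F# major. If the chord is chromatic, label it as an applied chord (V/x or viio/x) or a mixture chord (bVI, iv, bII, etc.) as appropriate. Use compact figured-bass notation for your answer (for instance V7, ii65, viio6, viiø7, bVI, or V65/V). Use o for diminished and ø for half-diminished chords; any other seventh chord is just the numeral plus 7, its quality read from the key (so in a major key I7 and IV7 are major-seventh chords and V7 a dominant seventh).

The pitches D#-F##-A#-C# form a dominant seventh chord rooted on D#.
D# is not a diatonic chord root with this quality in F# major, but it lies a perfect fifth above G# (ii), so the chord functions as an applied dominant of ii.
With C# in the bass the chord is in third inversion, so the figured bass is 42.

V42/ii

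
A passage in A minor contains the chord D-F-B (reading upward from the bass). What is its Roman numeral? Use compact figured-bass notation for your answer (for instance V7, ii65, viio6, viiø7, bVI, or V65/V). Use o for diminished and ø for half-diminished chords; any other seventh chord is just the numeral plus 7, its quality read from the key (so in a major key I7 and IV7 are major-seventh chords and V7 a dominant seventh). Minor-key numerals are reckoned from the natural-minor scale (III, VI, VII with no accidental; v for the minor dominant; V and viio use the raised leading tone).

iio6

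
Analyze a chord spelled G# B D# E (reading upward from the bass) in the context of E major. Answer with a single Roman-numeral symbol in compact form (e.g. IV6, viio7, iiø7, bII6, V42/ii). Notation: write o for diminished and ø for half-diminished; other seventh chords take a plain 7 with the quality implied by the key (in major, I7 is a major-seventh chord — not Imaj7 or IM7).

I65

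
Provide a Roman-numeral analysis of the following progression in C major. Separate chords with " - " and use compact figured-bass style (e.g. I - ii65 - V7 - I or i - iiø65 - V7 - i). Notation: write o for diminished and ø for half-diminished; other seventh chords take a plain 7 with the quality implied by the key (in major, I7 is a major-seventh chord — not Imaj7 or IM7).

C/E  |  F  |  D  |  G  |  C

C/E has root C, degree 1 in C major, so I6.
F: root F is the subdominant; major triad there is IV.
D is the secondary dominant of V (major triad on D): V/V.
G: major triad on G = scale degree 5 → V.
C: major triad on C = scale degree 1 → I.

I6 - IV - V/V - V - I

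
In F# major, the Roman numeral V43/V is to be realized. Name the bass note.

D#

The applied chord V43/V is rooted on G#: G#-B#-D#-F#.
The figure 43 means second inversion — the fifth is in the bass.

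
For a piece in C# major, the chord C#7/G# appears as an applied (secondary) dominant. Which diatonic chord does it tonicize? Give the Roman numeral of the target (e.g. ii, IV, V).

IV

The chord is a dominant seventh chord on C#.
A dominant resolves down a perfect fifth: C# → F#. In C# major, F# is scale degree 4, i.e. IV.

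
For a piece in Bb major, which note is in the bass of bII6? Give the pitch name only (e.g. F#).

bII in Bb major has root Cb; the chord is Cb-Eb-Gb.
The figure 6 means first inversion — the third is in the bass.

Eb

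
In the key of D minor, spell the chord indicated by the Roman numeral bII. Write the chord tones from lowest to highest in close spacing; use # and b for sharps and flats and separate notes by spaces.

Scale degree 2 in D minor is E; lowering it a half step gives Eb. bII is the Neapolitan chord — a major triad on the lowered second degree.
So the chord is Eb-G-Bb, a major triad.

Eb G Bb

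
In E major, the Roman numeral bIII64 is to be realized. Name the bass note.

D

bIII in E major has root G; the chord is G-B-D.
The figure 64 means second inversion — the fifth is in the bass.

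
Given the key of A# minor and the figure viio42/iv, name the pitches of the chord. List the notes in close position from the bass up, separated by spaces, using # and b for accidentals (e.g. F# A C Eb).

viio42/iv is a secondary leading-tone chord. The target iv is D# in A# minor; the applied chord is rooted a semitone below, on C##.
Building a fully diminished seventh chord on C## gives C##-E#-G#-B.
With the 42 figure the chord is in third inversion; from the bass B upward in close position it reads B-C##-E#-G#.

B C## E# G#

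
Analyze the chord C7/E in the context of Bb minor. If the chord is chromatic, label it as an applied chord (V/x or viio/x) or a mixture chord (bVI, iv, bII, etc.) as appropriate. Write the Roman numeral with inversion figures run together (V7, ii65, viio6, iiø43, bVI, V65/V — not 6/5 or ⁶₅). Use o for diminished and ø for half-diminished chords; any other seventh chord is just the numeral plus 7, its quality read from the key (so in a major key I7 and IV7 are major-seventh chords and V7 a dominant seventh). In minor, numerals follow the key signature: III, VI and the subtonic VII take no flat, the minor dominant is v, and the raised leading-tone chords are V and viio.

The pitches C-E-G-Bb form a dominant seventh chord rooted on C.
C is not a diatonic chord root with this quality in Bb minor, but it lies a perfect fifth above F (V), so the chord functions as an applied dominant of V.
With E in the bass the chord is in first inversion, so the figured bass is 65.

V65/V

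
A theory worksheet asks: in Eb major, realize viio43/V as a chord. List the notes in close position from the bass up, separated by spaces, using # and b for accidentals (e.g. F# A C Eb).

Eb Gb A C

The slash marks an applied leading-tone chord: viio of V. In Eb major, V is Bb, so the leading tone to it is A, a half step below.
Building a fully diminished seventh chord on A gives A-C-Eb-Gb.
With the 43 figure the chord is in second inversion; from the bass Eb upward in close position it reads Eb-Gb-A-C.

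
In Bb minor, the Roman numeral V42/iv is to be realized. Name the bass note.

Ab

The applied chord V42/iv is rooted on Bb: Bb-D-F-Ab.
The figure 42 means third inversion — the seventh is in the bass.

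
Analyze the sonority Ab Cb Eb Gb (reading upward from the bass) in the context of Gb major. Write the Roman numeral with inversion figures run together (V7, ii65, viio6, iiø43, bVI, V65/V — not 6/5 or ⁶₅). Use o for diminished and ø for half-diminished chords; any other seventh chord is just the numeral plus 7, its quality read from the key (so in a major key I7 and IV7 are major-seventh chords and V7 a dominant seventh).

ii7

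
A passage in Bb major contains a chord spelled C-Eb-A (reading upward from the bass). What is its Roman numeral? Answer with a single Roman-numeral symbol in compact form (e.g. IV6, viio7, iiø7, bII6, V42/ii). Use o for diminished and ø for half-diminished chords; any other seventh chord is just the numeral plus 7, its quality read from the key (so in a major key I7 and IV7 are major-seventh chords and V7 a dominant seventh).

viio6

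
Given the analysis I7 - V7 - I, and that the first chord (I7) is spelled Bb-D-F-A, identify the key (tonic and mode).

Bb major

The chord Bbmaj7 is a major seventh chord rooted on Bb; its label is I7.
If Bb is scale degree 1 and the mode makes that degree carry a major seventh chord, the tonic is Bb and the mode is major.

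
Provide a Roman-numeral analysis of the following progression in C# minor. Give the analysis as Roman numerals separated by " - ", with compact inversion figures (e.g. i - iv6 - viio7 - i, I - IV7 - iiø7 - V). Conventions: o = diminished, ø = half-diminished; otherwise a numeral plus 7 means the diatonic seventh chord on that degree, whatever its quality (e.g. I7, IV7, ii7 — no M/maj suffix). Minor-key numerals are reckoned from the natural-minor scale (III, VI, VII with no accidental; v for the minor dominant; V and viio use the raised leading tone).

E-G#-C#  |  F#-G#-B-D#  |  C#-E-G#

i6 - v42 - i

E-G#-C#: root C# is the tonic; minor triad there is i6.
F#-G#-B-D#: root G# is the dominant; minor seventh chord there is v42.
C#-E-G#: root C# is the tonic; minor triad there is i.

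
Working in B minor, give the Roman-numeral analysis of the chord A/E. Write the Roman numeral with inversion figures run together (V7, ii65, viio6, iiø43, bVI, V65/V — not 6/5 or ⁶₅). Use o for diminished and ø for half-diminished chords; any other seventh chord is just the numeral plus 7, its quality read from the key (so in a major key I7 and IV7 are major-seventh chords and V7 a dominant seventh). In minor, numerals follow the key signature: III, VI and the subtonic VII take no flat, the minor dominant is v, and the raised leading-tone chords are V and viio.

VII64

Stacked in thirds the chord is A-C#-E: a major triad on A.
In B minor, A is the subtonic; the diatonic major triad there is VII.
With E in the bass the chord is in second inversion, so the figured bass is 64.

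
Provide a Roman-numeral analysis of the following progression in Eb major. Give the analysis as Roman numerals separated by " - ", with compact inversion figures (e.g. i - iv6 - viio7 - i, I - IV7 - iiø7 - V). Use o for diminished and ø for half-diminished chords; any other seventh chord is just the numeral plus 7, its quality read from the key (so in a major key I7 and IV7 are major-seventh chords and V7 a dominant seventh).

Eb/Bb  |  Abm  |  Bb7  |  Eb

Eb/Bb: major triad on Eb = scale degree 1 → I64.
Abm: Ab with this quality isn't in the key; it's iv, borrowed from the parallel minor.
Bb7: root Bb is the dominant; dominant seventh chord there is V7.
Eb: root Eb is the tonic; major triad there is I.

I64 - iv - V7 - I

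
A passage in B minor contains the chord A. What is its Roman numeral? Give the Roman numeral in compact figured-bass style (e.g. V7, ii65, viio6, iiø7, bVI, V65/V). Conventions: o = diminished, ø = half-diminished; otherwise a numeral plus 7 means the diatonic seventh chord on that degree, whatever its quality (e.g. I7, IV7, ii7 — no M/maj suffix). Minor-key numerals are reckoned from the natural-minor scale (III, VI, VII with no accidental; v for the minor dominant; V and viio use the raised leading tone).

VII

Stacked in thirds the chord is A-C#-E: a major triad on A.
In B minor, A is the subtonic; the diatonic major triad there is VII.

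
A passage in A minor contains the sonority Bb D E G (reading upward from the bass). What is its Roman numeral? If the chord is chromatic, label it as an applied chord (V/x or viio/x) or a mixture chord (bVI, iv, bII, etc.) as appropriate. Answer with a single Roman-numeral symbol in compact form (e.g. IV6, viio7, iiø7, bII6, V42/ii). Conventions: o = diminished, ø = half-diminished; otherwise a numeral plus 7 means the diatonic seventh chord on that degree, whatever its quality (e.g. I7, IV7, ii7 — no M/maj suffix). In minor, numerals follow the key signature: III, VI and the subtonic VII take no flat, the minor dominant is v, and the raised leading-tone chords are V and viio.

viiø43/VI

Stacked in thirds the chord is E-G-Bb-D: a half-diminished seventh chord on E.
E sits a half step below F (VI in A minor); a diminished chord there is the applied leading-tone chord of VI.
With Bb in the bass the chord is in second inversion, so the figured bass is 43.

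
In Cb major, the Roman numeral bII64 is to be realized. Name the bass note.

bII in Cb major has root Dbb; the chord is Dbb-Fb-Abb.
The figure 64 means second inversion — the fifth is in the bass.

Abb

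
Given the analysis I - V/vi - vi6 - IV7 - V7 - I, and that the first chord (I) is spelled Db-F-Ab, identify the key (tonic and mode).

Db major

The chord Db is a major triad rooted on Db; its label is I.
If Db is scale degree 1 and the mode makes that degree carry a major triad, the tonic is Db and the mode is major.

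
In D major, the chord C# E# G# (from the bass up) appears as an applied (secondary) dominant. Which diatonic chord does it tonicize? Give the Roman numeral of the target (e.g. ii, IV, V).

The chord is a major triad on C#.
A dominant resolves down a perfect fifth: C# → F#. In D major, F# is scale degree 3, i.e. iii.

iii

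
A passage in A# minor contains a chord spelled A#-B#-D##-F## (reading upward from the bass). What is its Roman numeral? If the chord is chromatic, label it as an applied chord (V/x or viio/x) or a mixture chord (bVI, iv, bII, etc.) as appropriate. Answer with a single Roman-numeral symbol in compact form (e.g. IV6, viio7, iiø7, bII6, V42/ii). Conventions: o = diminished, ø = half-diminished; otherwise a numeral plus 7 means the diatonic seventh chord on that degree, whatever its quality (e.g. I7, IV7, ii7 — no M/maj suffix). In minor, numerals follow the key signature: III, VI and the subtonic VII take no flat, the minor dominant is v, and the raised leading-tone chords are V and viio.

Stacked in thirds the chord is B#-D##-F##-A#: a dominant seventh chord on B#.
B# is not a diatonic chord root with this quality in A# minor, but it lies a perfect fifth above E# (V), so the chord functions as an applied dominant of V.
With A# in the bass the chord is in third inversion, so the figured bass is 42.

V42/V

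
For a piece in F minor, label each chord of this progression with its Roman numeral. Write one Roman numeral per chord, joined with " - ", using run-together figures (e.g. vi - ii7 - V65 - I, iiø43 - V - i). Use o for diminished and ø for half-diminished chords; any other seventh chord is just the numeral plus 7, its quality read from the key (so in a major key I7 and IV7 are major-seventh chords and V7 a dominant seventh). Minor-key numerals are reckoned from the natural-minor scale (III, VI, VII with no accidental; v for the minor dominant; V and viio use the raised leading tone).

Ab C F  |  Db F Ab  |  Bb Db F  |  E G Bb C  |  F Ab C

i6 - VI - iv - V65 - i

Ab-C-F: minor triad on F = scale degree 1 → i6.
Db-F-Ab has root Db, degree 6 in F minor, so VI.
Bb-Db-F has root Bb, degree 4 in F minor, so iv.
E-G-Bb-C: root C is the dominant; dominant seventh chord there is V65.
F-Ab-C: minor triad on F = scale degree 1 → i.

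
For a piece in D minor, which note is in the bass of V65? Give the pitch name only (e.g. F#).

V in D minor has root A; the chord is A-C#-E-G.
The figure 65 means first inversion — the third is in the bass.

C#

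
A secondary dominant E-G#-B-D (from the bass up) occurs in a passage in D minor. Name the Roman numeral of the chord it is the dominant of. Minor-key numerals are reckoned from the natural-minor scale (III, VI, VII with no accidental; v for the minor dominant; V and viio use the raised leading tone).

V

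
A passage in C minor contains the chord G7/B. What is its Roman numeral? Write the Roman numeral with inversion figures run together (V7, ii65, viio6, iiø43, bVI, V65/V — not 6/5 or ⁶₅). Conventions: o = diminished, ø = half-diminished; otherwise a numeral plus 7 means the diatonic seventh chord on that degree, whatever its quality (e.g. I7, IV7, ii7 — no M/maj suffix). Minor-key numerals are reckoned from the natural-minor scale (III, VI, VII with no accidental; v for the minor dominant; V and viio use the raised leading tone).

Stacked in thirds the chord is G-B-D-F: a dominant seventh chord on G.
In C minor, G is the dominant; the diatonic dominant seventh chord there is V7.
With B in the bass the chord is in first inversion, so the figured bass is 65.

V65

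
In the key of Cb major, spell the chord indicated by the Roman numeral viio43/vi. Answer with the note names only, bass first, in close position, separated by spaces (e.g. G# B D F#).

Db Fb G Bb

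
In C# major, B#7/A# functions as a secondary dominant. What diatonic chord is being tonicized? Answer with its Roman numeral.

iii

The chord is a dominant seventh chord on B#.
A dominant resolves down a perfect fifth: B# → E#. In C# major, E# is scale degree 3, i.e. iii.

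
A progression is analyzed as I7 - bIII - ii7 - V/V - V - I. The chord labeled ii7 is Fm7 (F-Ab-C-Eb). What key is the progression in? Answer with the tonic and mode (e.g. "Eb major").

Eb major

ii7 is given as F-Ab-C-Eb — a minor seventh chord with root F.
If F is scale degree 2 and the mode makes that degree carry a minor seventh chord, the tonic is Eb and the mode is major.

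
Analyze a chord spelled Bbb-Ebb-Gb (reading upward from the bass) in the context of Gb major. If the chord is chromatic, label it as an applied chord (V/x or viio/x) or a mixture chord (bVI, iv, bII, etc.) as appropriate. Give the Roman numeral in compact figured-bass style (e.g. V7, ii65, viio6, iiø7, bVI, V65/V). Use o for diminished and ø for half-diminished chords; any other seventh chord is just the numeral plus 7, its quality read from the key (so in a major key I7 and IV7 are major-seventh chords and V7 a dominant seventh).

bVI64

Stacked in thirds the chord is Ebb-Gb-Bbb: a major triad on Ebb.
Ebb is the lowered sixth degree of Gb major (diatonic 6 would be Eb). This is a major triad on the lowered sixth degree, borrowed from the parallel minor.
With Bbb in the bass the chord is in second inversion, so the figured bass is 64.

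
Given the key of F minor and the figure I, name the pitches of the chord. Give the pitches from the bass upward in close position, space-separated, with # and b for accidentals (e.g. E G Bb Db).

F A C

Scale degree 1 in F minor is F; here the chord built on it is altered to a major triad. I is the major tonic (Picardy third), borrowed from the parallel major.
So the chord is F-A-C.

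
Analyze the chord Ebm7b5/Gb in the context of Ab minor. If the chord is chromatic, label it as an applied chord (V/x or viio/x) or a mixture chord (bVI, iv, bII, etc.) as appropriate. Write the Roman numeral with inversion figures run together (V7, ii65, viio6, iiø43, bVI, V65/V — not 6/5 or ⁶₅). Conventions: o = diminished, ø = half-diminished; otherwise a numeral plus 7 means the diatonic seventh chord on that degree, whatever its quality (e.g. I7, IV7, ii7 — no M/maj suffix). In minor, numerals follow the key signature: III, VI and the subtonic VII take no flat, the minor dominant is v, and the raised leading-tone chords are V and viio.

Stacked in thirds the chord is Eb-Gb-Bbb-Db: a half-diminished seventh chord on Eb.
Eb sits a half step below Fb (VI in Ab minor); a diminished chord there is the applied leading-tone chord of VI.
With Gb in the bass the chord is in first inversion, so the figured bass is 65.

viiø65/VI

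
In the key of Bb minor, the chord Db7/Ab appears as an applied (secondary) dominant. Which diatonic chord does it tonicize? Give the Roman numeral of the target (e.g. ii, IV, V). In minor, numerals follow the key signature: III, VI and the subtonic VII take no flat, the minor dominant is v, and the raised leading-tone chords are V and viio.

VI

The chord is a dominant seventh chord on Db.
A dominant resolves down a perfect fifth: Db → Gb. In Bb minor, Gb is scale degree 6, i.e. VI.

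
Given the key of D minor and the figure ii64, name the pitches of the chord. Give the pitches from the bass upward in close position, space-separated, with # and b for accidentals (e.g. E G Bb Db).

ii64 is the minor supertonic, borrowed from the parallel major (the Dorian ii). In D minor that root is E.
So the chord is E-G-B, a minor triad.
With the 64 figure the chord is in second inversion; from the bass B upward in close position it reads B-E-G.

B E G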